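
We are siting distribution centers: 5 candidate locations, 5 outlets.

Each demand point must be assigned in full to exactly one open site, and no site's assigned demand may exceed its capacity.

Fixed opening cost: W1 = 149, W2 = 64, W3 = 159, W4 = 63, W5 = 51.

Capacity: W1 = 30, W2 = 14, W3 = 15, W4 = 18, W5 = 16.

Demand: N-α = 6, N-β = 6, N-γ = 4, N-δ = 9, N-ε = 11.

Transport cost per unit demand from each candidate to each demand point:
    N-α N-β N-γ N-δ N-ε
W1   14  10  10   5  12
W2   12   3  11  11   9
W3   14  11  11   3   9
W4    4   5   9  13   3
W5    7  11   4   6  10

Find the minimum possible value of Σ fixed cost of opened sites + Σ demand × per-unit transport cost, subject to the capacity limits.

323

Open {W2, W4, W5}; cheapest assignment that respects the capacities:
  W2 (cap 14, load 6): N-β — cost 6×3 = 18
  W4 (cap 18, load 17): N-α, N-ε — cost 6×4 + 11×3 = 57
  W5 (cap 16, load 13): N-γ, N-δ — cost 4×4 + 9×6 = 70
  Shipping 145, fixed 178 → total 323.
  Any other capacity-feasible assignment to {W2, W4, W5} ships for at least 145.
Compare {W1, W4}: its best feasible assignment gives total 414.
Compare {W3, W4, W5}: its best feasible assignment gives total 421.
Every other set of open sites that can feasibly serve all demand totals ≥ 414 even under its best assignment. Minimum: 323.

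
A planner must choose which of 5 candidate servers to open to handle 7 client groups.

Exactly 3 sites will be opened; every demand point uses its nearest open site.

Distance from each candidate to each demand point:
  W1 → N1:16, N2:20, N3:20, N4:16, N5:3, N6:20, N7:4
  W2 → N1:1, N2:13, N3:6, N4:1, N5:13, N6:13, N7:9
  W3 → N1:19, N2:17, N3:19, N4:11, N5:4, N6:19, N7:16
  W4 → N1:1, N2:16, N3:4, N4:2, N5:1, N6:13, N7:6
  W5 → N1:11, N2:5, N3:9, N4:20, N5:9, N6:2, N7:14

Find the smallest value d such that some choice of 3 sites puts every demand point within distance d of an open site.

Open {W1, W4, W5}.
  Farthest demand point is N2 at distance 5 (to W5); all others are ≤ 5.
With {W1, W2, W5} the worst case is 6.
With {W2, W4, W5} the worst case is 6.
No size-3 selection achieves below 5.

5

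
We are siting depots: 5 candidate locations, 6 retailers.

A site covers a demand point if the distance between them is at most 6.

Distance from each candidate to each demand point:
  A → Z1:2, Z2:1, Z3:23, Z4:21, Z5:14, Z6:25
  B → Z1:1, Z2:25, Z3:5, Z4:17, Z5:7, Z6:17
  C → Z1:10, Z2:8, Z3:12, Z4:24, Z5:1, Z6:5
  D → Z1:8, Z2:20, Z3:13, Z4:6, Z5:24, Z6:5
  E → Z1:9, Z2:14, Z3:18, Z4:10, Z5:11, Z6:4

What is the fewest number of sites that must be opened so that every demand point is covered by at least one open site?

4

Coverage sets (demand points within 6 of each site):
  A: {Z1, Z2}
  B: {Z1, Z3}
  C: {Z5, Z6}
  D: {Z4, Z6}
  E: {Z6}
No 3 sites suffice: every size-3 union leaves at least one demand point uncovered.
But {A, B, C, D} covers everything, so the minimum is 4.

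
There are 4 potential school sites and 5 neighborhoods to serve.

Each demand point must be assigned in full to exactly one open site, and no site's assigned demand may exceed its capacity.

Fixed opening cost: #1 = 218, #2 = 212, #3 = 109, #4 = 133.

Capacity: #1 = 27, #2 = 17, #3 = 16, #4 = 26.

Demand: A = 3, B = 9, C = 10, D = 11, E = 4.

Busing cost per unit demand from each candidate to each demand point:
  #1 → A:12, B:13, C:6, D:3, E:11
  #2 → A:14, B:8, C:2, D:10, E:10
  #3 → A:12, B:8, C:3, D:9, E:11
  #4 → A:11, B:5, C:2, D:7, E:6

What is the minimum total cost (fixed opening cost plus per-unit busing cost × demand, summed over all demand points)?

Open {#3, #4}; cheapest assignment that respects the capacities:
  #3 (cap 16, load 13): A, C — cost 3×12 + 10×3 = 66
  #4 (cap 26, load 24): B, D, E — cost 9×5 + 11×7 + 4×6 = 146
  Shipping 212, fixed 242 → total 454.
  Any other capacity-feasible assignment to {#3, #4} ships for at least 212.
Compare {#1, #4}: its best feasible assignment gives total 506.
Compare {#2, #4}: its best feasible assignment gives total 553.
Every other set of open sites that can feasibly serve all demand totals ≥ 506 even under its best assignment. Minimum: 454.

454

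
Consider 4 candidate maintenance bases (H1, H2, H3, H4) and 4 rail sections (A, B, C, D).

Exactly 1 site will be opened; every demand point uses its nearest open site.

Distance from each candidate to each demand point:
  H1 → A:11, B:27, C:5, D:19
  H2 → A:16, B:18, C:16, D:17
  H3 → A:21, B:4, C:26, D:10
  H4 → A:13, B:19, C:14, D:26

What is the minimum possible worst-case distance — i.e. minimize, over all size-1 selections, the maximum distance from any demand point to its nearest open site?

18

Open {H2}.
  Farthest demand point is B at distance 18 (to H2); all others are ≤ 18.
With {H3} the worst case is 26.
With {H4} the worst case is 26.
No size-1 selection achieves below 18.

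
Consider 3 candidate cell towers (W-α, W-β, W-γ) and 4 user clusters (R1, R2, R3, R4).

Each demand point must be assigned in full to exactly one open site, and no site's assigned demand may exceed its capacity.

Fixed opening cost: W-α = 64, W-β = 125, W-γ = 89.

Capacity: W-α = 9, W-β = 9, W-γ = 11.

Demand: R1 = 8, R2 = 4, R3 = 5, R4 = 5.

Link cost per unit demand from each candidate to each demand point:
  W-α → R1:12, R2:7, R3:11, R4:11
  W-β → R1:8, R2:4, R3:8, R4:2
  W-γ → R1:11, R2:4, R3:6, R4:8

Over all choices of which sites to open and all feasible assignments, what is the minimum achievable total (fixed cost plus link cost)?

Open {W-α, W-β, W-γ}; cheapest assignment that respects the capacities:
  W-α (cap 9, load 8): R1 — cost 8×12 = 96
  W-β (cap 9, load 9): R2, R4 — cost 4×4 + 5×2 = 26
  W-γ (cap 11, load 5): R3 — cost 5×6 = 30
  Shipping 152, fixed 278 → total 430.
  Any other capacity-feasible assignment to {W-α, W-β, W-γ} ships for at least 152.
Total demand is 22 and no other set of sites has combined capacity ≥ 22, so {W-α, W-β, W-γ} is the only feasible choice of open sites. Minimum: 430.

430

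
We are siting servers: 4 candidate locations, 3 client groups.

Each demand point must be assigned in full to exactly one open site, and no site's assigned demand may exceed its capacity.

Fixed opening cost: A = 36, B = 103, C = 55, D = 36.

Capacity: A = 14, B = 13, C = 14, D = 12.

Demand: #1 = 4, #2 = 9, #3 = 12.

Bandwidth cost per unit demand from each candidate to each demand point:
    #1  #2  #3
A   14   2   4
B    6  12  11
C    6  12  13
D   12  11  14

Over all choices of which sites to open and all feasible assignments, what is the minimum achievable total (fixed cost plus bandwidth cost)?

Open {A, C}; cheapest assignment that respects the capacities:
  A (cap 14, load 12): #3 — cost 12×4 = 48
  C (cap 14, load 13): #1, #2 — cost 4×6 + 9×12 = 132
  Shipping 180, fixed 91 → total 271.
  Any other capacity-feasible assignment to {A, C} ships for at least 180.
Compare {A, C, D}: its best feasible assignment gives total 298.
Compare {A, D}: its best feasible assignment gives total 314.
Every other set of open sites that can feasibly serve all demand totals ≥ 298 even under its best assignment. Minimum: 271.

271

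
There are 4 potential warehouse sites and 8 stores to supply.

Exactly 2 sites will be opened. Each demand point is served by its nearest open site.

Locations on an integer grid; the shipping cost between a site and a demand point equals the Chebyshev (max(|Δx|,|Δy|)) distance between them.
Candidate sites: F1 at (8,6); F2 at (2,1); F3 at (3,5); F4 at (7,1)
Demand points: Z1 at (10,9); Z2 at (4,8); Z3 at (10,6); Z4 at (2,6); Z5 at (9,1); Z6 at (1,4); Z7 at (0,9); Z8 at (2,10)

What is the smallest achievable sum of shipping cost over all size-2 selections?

25

Open {F1, F3}.
  Z1→F1 3, Z2→F3 3, Z3→F1 2, Z4→F3 1, Z5→F1 5, Z6→F3 2, Z7→F3 4, Z8→F3 5  ⇒ total 25.
Compare {F3, F4}: total 29.
Compare {F2, F3}: total 35.
No size-2 selection does better; minimum is 25.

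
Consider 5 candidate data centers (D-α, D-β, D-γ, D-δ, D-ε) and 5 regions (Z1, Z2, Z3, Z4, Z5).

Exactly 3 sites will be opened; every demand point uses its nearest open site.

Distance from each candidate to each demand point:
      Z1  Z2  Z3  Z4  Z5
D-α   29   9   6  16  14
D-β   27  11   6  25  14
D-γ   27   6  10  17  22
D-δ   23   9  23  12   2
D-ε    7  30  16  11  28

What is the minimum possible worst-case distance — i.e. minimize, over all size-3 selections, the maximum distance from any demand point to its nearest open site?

11

Open {D-α, D-δ, D-ε}.
  Farthest demand point is Z4 at distance 11 (to D-ε); all others are ≤ 11.
With {D-β, D-δ, D-ε} the worst case is 11.
With {D-γ, D-δ, D-ε} the worst case is 11.
No size-3 selection achieves below 11.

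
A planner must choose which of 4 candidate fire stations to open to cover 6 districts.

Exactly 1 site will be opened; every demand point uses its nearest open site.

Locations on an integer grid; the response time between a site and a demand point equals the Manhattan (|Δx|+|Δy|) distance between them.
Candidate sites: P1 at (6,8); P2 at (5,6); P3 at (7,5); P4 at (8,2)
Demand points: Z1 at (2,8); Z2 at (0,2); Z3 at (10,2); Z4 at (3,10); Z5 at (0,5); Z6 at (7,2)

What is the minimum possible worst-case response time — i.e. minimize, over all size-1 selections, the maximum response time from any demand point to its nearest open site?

9

Open {P2}.
  Farthest demand point is Z2 at response time 9 (to P2); all others are ≤ 9.
With {P3} the worst case is 10.
With {P1} the worst case is 12.
No size-1 selection achieves below 9.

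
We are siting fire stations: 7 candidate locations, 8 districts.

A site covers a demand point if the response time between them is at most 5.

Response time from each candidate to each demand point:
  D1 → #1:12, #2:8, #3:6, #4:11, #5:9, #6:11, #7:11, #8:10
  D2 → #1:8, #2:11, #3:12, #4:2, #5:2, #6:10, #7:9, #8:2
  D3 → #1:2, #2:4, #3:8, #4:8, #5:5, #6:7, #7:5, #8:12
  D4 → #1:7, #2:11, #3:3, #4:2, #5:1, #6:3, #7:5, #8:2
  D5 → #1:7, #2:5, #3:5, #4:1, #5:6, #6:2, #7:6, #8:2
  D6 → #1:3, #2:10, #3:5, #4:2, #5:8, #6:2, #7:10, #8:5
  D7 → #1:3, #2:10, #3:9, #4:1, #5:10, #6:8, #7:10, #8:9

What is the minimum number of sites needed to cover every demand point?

Coverage sets (demand points within 5 of each site):
  D1: {}
  D2: {#4, #5, #8}
  D3: {#1, #2, #5, #7}
  D4: {#3, #4, #5, #6, #7, #8}
  D5: {#2, #3, #4, #6, #8}
  D6: {#1, #3, #4, #6, #8}
  D7: {#1, #4}
No single site covers all 8 demand points.
But {D3, D4} covers everything, so the minimum is 2.

2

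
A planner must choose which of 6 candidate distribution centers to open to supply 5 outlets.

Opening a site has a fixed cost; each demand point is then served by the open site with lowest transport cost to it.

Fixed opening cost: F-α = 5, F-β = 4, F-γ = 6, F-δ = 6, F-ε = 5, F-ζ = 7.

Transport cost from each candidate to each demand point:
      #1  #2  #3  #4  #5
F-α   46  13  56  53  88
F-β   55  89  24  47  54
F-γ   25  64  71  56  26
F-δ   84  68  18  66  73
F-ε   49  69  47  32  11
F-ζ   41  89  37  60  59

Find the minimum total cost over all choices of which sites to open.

121

Open {F-α, F-γ, F-δ, F-ε}: assign each demand point to its cheapest open site.
  #1→F-γ 25, #2→F-α 13, #3→F-δ 18, #4→F-ε 32, #5→F-ε 11
  transport cost 99, fixed 22 → total 121.
Compare {F-α, F-β, F-γ, F-ε}: transport cost 105 + fixed 20 = 125.
Compare {F-α, F-β, F-γ, F-δ, F-ε}: transport cost 99 + fixed 26 = 125.
Compare {F-α, F-γ, F-δ, F-ε, F-ζ}: transport cost 99 + fixed 29 = 128.
All other subsets cost ≥ 125. Minimum total cost: 121.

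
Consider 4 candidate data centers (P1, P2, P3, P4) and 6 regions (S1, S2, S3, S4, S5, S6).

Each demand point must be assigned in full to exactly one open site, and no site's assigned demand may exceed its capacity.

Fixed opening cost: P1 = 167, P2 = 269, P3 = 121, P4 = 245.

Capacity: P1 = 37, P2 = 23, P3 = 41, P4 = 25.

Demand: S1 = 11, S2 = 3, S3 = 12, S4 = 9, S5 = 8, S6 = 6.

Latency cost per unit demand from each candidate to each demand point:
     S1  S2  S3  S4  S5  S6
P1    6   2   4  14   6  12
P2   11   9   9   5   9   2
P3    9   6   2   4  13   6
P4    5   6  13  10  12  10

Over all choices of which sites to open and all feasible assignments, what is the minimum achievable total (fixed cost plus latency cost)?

504

Open {P1, P3}; cheapest assignment that respects the capacities:
  P1 (cap 37, load 22): S1, S2, S5 — cost 11×6 + 3×2 + 8×6 = 120
  P3 (cap 41, load 27): S3, S4, S6 — cost 12×2 + 9×4 + 6×6 = 96
  Shipping 216, fixed 288 → total 504.
  Any other capacity-feasible assignment to {P1, P3} ships for at least 216.
Compare {P3, P4}: its best feasible assignment gives total 631.
Compare {P2, P3}: its best feasible assignment gives total 651.
Every other set of open sites that can feasibly serve all demand totals ≥ 631 even under its best assignment. Minimum: 504.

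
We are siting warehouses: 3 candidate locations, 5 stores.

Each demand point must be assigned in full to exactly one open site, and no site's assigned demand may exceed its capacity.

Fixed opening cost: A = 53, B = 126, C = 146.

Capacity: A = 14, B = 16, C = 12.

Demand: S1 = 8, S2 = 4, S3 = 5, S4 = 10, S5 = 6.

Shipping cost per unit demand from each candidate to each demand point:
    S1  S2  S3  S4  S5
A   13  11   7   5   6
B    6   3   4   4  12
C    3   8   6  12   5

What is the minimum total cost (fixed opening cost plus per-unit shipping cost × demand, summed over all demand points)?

472

Open {A, B, C}; cheapest assignment that respects the capacities:
  A (cap 14, load 11): S3, S5 — cost 5×7 + 6×6 = 71
  B (cap 16, load 14): S2, S4 — cost 4×3 + 10×4 = 52
  C (cap 12, load 8): S1 — cost 8×3 = 24
  Shipping 147, fixed 325 → total 472.
  Any other capacity-feasible assignment to {A, B, C} ships for at least 147.
Total demand is 33 and no other set of sites has combined capacity ≥ 33, so {A, B, C} is the only feasible choice of open sites. Minimum: 472.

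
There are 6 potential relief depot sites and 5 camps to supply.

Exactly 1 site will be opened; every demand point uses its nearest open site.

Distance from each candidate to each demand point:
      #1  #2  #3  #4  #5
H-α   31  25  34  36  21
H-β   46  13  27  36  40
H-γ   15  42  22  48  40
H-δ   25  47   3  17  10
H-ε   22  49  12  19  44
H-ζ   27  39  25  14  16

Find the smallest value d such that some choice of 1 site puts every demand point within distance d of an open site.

Open {H-α}.
  Farthest demand point is #4 at distance 36 (to H-α); all others are ≤ 36.
With {H-ζ} the worst case is 39.
With {H-β} the worst case is 46.
No size-1 selection achieves below 36.

36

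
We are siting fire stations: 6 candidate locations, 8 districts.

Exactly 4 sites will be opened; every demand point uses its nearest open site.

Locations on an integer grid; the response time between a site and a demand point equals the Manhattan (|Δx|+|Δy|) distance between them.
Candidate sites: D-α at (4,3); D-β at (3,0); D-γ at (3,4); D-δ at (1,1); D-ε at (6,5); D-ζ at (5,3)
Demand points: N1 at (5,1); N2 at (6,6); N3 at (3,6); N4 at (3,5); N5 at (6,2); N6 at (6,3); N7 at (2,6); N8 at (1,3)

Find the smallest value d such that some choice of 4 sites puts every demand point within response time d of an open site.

Open {D-α, D-β, D-γ, D-ε}.
  Farthest demand point is N1 at response time 3 (to D-α); all others are ≤ 3.
With {D-α, D-γ, D-δ, D-ε} the worst case is 3.
With {D-α, D-γ, D-ε, D-ζ} the worst case is 3.
No size-4 selection achieves below 3.

3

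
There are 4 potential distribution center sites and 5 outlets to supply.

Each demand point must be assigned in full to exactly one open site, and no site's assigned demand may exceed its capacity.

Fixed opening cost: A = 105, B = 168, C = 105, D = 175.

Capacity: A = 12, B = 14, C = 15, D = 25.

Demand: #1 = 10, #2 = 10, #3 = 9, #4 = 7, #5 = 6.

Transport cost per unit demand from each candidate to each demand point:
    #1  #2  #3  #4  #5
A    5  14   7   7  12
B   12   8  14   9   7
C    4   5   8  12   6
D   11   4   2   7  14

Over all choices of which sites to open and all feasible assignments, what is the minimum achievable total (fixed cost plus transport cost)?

Open {A, C, D}; cheapest assignment that respects the capacities:
  A (cap 12, load 10): #1 — cost 10×5 = 50
  C (cap 15, load 13): #4, #5 — cost 7×12 + 6×6 = 120
  D (cap 25, load 19): #2, #3 — cost 10×4 + 9×2 = 58
  Shipping 228, fixed 385 → total 613.
  Any other capacity-feasible assignment to {A, C, D} ships for at least 228.
Compare {B, C, D}: its best feasible assignment gives total 651.
Compare {A, B, D}: its best feasible assignment gives total 661.
Every other set of open sites that can feasibly serve all demand totals ≥ 651 even under its best assignment. Minimum: 613.

613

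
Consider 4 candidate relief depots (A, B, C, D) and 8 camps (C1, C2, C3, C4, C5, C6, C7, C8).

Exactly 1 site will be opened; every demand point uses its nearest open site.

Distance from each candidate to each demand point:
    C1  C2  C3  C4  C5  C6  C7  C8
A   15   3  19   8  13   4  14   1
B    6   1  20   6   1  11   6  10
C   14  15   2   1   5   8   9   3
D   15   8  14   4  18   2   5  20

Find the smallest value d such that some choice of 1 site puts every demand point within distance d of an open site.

15

Open {C}.
  Farthest demand point is C2 at distance 15 (to C); all others are ≤ 15.
With {A} the worst case is 19.
With {B} the worst case is 20.
No size-1 selection achieves below 15.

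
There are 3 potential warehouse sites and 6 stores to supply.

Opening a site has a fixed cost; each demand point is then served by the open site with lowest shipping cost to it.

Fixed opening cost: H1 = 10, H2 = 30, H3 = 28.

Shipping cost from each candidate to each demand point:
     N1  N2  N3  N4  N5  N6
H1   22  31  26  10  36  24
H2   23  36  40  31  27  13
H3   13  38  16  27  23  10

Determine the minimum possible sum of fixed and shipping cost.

141

Open {H1, H3}: assign each demand point to its cheapest open site.
  N1→H3 13, N2→H1 31, N3→H3 16, N4→H1 10, N5→H3 23, N6→H3 10
  shipping cost 103, fixed 38 → total 141.
Compare {H3}: shipping cost 127 + fixed 28 = 155.
Compare {H1}: shipping cost 149 + fixed 10 = 159.
Compare {H1, H2}: shipping cost 129 + fixed 40 = 169.
All other subsets cost ≥ 155. Minimum total cost: 141.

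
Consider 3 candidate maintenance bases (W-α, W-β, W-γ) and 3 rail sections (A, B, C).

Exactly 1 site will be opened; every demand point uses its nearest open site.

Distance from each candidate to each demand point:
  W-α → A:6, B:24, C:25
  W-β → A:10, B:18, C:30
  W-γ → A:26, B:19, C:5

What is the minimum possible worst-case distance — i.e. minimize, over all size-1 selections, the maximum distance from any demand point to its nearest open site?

25

Open {W-α}.
  Farthest demand point is C at distance 25 (to W-α); all others are ≤ 25.
With {W-γ} the worst case is 26.
With {W-β} the worst case is 30.
No size-1 selection achieves below 25.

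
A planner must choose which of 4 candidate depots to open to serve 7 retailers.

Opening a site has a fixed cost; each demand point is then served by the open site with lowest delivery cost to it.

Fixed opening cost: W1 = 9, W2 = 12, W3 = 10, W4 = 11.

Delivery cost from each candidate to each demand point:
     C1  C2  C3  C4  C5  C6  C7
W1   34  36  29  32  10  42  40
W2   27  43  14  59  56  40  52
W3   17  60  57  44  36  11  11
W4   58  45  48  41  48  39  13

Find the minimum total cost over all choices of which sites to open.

Open {W1, W2, W3}: assign each demand point to its cheapest open site.
  C1→W3 17, C2→W1 36, C3→W2 14, C4→W1 32, C5→W1 10, C6→W3 11, C7→W3 11
  delivery cost 131, fixed 31 → total 162.
Compare {W1, W3}: delivery cost 146 + fixed 19 = 165.
Compare {W1, W2, W3, W4}: delivery cost 131 + fixed 42 = 173.
Compare {W1, W3, W4}: delivery cost 146 + fixed 30 = 176.
All other subsets cost ≥ 165. Minimum total cost: 162.

162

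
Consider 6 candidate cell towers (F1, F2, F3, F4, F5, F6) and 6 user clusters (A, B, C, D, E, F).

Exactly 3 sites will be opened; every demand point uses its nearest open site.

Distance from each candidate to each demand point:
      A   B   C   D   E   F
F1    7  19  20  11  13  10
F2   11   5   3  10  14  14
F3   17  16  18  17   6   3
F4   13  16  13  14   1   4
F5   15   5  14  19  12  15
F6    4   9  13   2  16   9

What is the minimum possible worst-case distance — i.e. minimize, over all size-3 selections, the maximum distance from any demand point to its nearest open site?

Open {F2, F4, F6}.
  Farthest demand point is B at distance 5 (to F2); all others are ≤ 5.
With {F2, F3, F6} the worst case is 6.
With {F1, F2, F3} the worst case is 10.
No size-3 selection achieves below 5.

5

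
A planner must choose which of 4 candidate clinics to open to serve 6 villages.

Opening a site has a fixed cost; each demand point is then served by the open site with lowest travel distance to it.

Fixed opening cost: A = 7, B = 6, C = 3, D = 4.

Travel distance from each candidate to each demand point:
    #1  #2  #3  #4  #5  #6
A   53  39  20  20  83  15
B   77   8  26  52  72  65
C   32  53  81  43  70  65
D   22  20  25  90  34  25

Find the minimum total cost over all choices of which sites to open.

136

Open {A, B, D}: assign each demand point to its cheapest open site.
  #1→D 22, #2→B 8, #3→A 20, #4→A 20, #5→D 34, #6→A 15
  travel distance 119, fixed 17 → total 136.
Compare {A, B, C, D}: travel distance 119 + fixed 20 = 139.
Compare {A, D}: travel distance 131 + fixed 11 = 142.
Compare {A, C, D}: travel distance 131 + fixed 14 = 145.
All other subsets cost ≥ 139. Minimum total cost: 136.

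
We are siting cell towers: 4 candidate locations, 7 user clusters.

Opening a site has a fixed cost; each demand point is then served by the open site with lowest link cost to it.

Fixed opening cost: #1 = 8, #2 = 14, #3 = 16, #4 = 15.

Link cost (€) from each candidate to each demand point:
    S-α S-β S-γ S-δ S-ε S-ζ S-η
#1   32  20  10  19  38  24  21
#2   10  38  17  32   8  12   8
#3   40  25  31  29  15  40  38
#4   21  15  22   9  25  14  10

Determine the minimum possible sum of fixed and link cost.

108

Open {#2, #4}: assign each demand point to its cheapest open site.
  S-α→#2 10, S-β→#4 15, S-γ→#2 17, S-δ→#4 9, S-ε→#2 8, S-ζ→#2 12, S-η→#2 8
  link cost 79, fixed 29 → total 108.
Compare {#1, #2}: link cost 87 + fixed 22 = 109.
Compare {#1, #2, #4}: link cost 72 + fixed 37 = 109.
Compare {#2, #3, #4}: link cost 79 + fixed 45 = 124.
All other subsets cost ≥ 109. Minimum total cost: 108.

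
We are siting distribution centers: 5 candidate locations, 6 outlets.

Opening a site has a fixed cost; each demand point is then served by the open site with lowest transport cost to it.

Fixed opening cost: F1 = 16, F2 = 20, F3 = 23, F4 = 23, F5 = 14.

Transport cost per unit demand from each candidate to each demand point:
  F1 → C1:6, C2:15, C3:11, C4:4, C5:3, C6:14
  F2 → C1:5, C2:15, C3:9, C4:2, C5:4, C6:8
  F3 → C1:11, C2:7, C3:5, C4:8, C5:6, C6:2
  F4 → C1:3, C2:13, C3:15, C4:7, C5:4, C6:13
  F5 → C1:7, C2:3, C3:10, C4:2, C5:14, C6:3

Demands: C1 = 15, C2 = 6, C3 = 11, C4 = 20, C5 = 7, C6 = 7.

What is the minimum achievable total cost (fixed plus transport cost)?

Open {F3, F4, F5}: assign each demand point to its cheapest open site.
  C1→F4 15×3=45, C2→F5 6×3=18, C3→F3 11×5=55, C4→F5 20×2=40, C5→F4 7×4=28, C6→F3 7×2=14
  transport cost 200, fixed 60 → total 260.
Compare {F1, F3, F4, F5}: transport cost 193 + fixed 76 = 269.
Compare {F2, F3, F4, F5}: transport cost 200 + fixed 80 = 280.
Compare {F2, F3, F5}: transport cost 230 + fixed 57 = 287.
All other subsets cost ≥ 269. Minimum total cost: 260.

260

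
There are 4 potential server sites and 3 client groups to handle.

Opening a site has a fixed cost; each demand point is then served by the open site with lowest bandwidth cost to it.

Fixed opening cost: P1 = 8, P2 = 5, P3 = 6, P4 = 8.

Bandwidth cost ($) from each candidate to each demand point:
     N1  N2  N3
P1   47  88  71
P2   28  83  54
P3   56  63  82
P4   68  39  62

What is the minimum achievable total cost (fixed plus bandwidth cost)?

134

Open {P2, P4}: assign each demand point to its cheapest open site.
  N1→P2 28, N2→P4 39, N3→P2 54
  bandwidth cost 121, fixed 13 → total 134.
Compare {P2, P3, P4}: bandwidth cost 121 + fixed 19 = 140.
Compare {P1, P2, P4}: bandwidth cost 121 + fixed 21 = 142.
Compare {P1, P2, P3, P4}: bandwidth cost 121 + fixed 27 = 148.
All other subsets cost ≥ 140. Minimum total cost: 134.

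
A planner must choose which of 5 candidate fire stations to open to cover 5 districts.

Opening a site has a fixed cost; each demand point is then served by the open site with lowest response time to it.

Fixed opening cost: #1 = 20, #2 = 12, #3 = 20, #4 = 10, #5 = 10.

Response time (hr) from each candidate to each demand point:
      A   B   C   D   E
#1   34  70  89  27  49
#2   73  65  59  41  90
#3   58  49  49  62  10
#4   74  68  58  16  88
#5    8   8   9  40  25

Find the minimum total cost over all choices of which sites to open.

86

Open {#4, #5}: assign each demand point to its cheapest open site.
  A→#5 8, B→#5 8, C→#5 9, D→#4 16, E→#5 25
  response time 66, fixed 20 → total 86.
Compare {#3, #4, #5}: response time 51 + fixed 40 = 91.
Compare {#2, #4, #5}: response time 66 + fixed 32 = 98.
Compare {#5}: response time 90 + fixed 10 = 100.
All other subsets cost ≥ 91. Minimum total cost: 86.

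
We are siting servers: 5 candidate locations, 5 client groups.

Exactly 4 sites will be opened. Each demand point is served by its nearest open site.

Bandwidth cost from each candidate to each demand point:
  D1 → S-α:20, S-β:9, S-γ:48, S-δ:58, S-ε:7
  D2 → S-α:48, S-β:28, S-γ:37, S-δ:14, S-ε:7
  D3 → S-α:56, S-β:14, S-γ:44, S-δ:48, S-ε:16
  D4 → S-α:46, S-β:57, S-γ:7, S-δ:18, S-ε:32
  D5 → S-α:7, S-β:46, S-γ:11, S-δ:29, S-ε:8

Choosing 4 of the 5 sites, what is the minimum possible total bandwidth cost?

Open {D1, D2, D4, D5}.
  S-α→D5 7, S-β→D1 9, S-γ→D4 7, S-δ→D2 14, S-ε→D1 7  ⇒ total 44.
Compare {D1, D2, D3, D5}: total 48.
Compare {D1, D3, D4, D5}: total 48.
No size-4 selection does better; minimum is 44.

44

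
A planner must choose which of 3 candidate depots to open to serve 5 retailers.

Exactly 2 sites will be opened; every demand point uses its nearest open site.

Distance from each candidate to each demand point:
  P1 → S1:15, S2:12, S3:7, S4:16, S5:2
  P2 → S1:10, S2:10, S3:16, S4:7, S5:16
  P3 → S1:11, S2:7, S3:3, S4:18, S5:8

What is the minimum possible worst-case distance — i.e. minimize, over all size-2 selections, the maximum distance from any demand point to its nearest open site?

Open {P1, P2}.
  Farthest demand point is S1 at distance 10 (to P2); all others are ≤ 10.
With {P2, P3} the worst case is 10.
With {P1, P3} the worst case is 16.
No size-2 selection achieves below 10.

10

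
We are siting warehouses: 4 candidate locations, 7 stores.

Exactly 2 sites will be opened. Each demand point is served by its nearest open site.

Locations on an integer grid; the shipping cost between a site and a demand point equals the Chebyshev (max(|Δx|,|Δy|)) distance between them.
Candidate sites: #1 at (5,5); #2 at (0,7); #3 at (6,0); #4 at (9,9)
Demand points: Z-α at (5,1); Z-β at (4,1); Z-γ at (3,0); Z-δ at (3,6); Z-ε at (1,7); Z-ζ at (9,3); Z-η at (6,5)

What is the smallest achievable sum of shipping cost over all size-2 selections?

Open {#1, #3}.
  Z-α→#3 1, Z-β→#3 2, Z-γ→#3 3, Z-δ→#1 2, Z-ε→#1 4, Z-ζ→#3 3, Z-η→#1 1  ⇒ total 16.
Compare {#2, #3}: total 18.
Compare {#1, #2}: total 21.
No size-2 selection does better; minimum is 16.

16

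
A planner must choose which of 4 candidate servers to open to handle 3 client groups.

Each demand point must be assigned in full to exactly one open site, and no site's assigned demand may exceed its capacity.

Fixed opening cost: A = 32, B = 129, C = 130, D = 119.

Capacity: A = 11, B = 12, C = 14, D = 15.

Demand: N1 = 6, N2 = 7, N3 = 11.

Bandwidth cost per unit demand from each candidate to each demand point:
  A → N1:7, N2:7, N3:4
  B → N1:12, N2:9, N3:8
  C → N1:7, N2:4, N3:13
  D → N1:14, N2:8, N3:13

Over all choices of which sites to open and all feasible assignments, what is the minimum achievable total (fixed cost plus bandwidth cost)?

Open {A, C}; cheapest assignment that respects the capacities:
  A (cap 11, load 11): N3 — cost 11×4 = 44
  C (cap 14, load 13): N1, N2 — cost 6×7 + 7×4 = 70
  Shipping 114, fixed 162 → total 276.
  Any other capacity-feasible assignment to {A, C} ships for at least 114.
Compare {A, D}: its best feasible assignment gives total 335.
Compare {A, C, D}: its best feasible assignment gives total 395.
Every other set of open sites that can feasibly serve all demand totals ≥ 335 even under its best assignment. Minimum: 276.

276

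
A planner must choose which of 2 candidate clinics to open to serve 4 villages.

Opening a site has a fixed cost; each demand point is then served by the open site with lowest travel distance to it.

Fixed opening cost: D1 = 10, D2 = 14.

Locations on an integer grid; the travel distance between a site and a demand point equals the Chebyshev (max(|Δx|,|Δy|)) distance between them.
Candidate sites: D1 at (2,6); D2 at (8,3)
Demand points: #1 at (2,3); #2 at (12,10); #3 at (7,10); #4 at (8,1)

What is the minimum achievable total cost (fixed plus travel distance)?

Open {D1}: assign each demand point to its cheapest open site.
  #1→D1 3, #2→D1 10, #3→D1 5, #4→D1 6
  travel distance 24, fixed 10 → total 34.
Compare {D2}: travel distance 22 + fixed 14 = 36.
Compare {D1, D2}: travel distance 17 + fixed 24 = 41.

34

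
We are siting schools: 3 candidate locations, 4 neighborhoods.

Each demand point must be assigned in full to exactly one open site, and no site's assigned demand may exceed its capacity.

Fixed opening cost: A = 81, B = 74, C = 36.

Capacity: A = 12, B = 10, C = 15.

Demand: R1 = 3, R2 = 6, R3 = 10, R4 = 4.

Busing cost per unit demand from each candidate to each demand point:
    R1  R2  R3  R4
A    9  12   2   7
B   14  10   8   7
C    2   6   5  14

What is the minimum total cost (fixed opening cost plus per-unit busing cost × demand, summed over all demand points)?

Open {A, C}; cheapest assignment that respects the capacities:
  A (cap 12, load 10): R3 — cost 10×2 = 20
  C (cap 15, load 13): R1, R2, R4 — cost 3×2 + 6×6 + 4×14 = 98
  Shipping 118, fixed 117 → total 235.
  Any other capacity-feasible assignment to {A, C} ships for at least 118.
Compare {B, C}: its best feasible assignment gives total 254.
Compare {A, B, C}: its best feasible assignment gives total 281.
Every other set of open sites that can feasibly serve all demand totals ≥ 254 even under its best assignment. Minimum: 235.

235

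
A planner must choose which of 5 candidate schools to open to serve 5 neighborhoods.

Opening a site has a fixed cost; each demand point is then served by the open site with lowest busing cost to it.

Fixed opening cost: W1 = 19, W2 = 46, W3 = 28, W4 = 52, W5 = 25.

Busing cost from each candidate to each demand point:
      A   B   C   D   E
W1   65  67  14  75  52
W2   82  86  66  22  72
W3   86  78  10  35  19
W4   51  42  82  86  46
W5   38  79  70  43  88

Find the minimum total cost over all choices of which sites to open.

233

Open {W3, W5}: assign each demand point to its cheapest open site.
  A→W5 38, B→W3 78, C→W3 10, D→W3 35, E→W3 19
  busing cost 180, fixed 53 → total 233.
Compare {W3, W4}: busing cost 157 + fixed 80 = 237.
Compare {W1, W3, W5}: busing cost 169 + fixed 72 = 241.
Compare {W1, W3}: busing cost 196 + fixed 47 = 243.
All other subsets cost ≥ 237. Minimum total cost: 233.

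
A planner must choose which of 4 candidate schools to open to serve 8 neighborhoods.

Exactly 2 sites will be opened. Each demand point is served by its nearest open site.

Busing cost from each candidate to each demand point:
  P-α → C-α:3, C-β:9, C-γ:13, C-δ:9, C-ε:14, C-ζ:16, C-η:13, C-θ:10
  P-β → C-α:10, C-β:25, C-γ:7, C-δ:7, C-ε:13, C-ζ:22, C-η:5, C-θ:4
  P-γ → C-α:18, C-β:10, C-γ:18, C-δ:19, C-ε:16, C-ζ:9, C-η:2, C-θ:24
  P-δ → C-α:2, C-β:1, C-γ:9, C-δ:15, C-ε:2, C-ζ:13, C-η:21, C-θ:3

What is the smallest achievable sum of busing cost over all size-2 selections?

40

Open {P-β, P-δ}.
  C-α→P-δ 2, C-β→P-δ 1, C-γ→P-β 7, C-δ→P-β 7, C-ε→P-δ 2, C-ζ→P-δ 13, C-η→P-β 5, C-θ→P-δ 3  ⇒ total 40.
Compare {P-γ, P-δ}: total 43.
Compare {P-α, P-δ}: total 52.
No size-2 selection does better; minimum is 40.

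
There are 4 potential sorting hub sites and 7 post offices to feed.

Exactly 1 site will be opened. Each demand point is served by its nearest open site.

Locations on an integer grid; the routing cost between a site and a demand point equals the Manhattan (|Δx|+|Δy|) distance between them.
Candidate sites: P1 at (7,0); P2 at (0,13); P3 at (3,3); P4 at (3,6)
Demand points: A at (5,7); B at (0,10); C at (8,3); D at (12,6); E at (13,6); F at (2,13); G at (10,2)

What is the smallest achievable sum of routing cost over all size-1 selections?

Open {P4}.
  A→P4 3, B→P4 7, C→P4 8, D→P4 9, E→P4 10, F→P4 8, G→P4 11  ⇒ total 56.
Compare {P3}: total 65.
Compare {P1}: total 76.
No size-1 selection does better; minimum is 56.

56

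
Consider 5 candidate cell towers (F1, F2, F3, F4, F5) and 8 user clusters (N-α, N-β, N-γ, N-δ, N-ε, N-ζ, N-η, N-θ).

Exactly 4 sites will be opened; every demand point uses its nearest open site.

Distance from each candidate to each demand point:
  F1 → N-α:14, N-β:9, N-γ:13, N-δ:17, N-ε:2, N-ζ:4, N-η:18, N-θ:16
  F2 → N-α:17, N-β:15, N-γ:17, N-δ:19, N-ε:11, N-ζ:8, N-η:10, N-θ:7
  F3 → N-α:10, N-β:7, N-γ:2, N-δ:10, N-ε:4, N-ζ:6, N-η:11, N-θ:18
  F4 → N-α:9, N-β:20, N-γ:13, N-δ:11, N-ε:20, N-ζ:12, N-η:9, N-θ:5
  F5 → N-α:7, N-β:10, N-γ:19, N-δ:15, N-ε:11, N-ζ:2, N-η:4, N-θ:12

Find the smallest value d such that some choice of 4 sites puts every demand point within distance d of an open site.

10

Open {F1, F2, F3, F4}.
  Farthest demand point is N-δ at distance 10 (to F3); all others are ≤ 10.
With {F1, F2, F3, F5} the worst case is 10.
With {F1, F3, F4, F5} the worst case is 10.
No size-4 selection achieves below 10.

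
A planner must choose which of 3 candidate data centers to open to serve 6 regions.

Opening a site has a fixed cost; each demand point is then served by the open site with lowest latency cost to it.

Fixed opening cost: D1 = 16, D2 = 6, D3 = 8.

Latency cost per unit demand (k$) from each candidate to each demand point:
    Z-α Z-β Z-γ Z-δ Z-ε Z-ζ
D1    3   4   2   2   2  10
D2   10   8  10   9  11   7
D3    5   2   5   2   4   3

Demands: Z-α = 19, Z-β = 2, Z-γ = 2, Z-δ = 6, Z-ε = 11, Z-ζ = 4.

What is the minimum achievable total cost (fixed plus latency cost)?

Open {D1, D3}: assign each demand point to its cheapest open site.
  Z-α→D1 19×3=57, Z-β→D3 2×2=4, Z-γ→D1 2×2=4, Z-δ→D1 6×2=12, Z-ε→D1 11×2=22, Z-ζ→D3 4×3=12
  latency cost 111, fixed 24 → total 135.
Compare {D1, D2, D3}: latency cost 111 + fixed 30 = 141.
Compare {D1, D2}: latency cost 131 + fixed 22 = 153.
Compare {D1}: latency cost 143 + fixed 16 = 159.
All other subsets cost ≥ 141. Minimum total cost: 135.

135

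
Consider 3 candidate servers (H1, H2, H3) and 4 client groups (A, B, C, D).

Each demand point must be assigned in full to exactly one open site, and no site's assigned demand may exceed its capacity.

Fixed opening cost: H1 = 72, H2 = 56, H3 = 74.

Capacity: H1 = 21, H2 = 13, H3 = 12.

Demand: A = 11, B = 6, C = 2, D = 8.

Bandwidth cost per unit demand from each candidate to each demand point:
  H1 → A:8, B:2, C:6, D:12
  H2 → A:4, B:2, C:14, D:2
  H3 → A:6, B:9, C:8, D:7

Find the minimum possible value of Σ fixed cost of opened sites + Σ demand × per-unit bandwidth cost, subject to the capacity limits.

Open {H1, H2}; cheapest assignment that respects the capacities:
  H1 (cap 21, load 19): A, B, C — cost 11×8 + 6×2 + 2×6 = 112
  H2 (cap 13, load 8): D — cost 8×2 = 16
  Shipping 128, fixed 128 → total 256.
  Any other capacity-feasible assignment to {H1, H2} ships for at least 128.
Compare {H1, H2, H3}: its best feasible assignment gives total 308.
Compare {H1, H3}: its best feasible assignment gives total 314.
Every other set of open sites that can feasibly serve all demand totals ≥ 308 even under its best assignment. Minimum: 256.

256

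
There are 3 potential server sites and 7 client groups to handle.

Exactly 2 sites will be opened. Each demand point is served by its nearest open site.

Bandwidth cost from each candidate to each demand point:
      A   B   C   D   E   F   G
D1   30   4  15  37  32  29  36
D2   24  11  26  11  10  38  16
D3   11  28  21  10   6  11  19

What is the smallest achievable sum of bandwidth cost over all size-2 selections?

Open {D1, D3}.
  A→D3 11, B→D1 4, C→D1 15, D→D3 10, E→D3 6, F→D3 11, G→D3 19  ⇒ total 76.
Compare {D2, D3}: total 86.
Compare {D1, D2}: total 109.

76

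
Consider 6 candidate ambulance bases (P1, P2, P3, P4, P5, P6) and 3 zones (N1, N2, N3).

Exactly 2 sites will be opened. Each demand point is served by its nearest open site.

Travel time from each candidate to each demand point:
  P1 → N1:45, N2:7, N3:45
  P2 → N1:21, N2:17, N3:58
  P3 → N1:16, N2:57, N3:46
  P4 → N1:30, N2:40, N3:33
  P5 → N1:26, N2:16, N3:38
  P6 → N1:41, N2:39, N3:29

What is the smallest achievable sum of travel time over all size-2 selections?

Open {P2, P6}.
  N1→P2 21, N2→P2 17, N3→P6 29  ⇒ total 67.
Compare {P1, P3}: total 68.
Compare {P1, P4}: total 70.
No size-2 selection does better; minimum is 67.

67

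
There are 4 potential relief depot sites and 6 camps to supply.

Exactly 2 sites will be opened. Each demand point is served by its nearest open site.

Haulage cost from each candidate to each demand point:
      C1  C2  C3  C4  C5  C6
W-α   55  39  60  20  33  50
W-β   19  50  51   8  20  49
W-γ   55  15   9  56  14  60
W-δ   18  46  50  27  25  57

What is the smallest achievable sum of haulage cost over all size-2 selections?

Open {W-β, W-γ}.
  C1→W-β 19, C2→W-γ 15, C3→W-γ 9, C4→W-β 8, C5→W-γ 14, C6→W-β 49  ⇒ total 114.
Compare {W-γ, W-δ}: total 140.
Compare {W-α, W-γ}: total 163.
No size-2 selection does better; minimum is 114.

114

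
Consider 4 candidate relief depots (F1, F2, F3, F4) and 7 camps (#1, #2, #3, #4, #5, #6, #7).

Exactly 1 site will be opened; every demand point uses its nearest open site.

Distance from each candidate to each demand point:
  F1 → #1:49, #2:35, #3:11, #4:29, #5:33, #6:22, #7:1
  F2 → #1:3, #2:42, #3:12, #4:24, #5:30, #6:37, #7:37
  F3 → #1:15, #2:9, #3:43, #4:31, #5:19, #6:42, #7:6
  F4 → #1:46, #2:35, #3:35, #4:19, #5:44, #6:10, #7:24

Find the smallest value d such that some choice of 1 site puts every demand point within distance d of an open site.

42

Open {F2}.
  Farthest demand point is #2 at distance 42 (to F2); all others are ≤ 42.
With {F3} the worst case is 43.
With {F4} the worst case is 46.
No size-1 selection achieves below 42.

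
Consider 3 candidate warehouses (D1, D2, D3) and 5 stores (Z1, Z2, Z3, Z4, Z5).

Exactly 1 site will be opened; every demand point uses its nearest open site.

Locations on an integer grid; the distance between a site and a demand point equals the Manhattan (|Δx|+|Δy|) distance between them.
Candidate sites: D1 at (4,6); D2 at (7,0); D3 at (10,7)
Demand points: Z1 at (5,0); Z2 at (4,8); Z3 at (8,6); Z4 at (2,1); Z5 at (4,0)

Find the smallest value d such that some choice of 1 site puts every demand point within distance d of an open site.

7

Open {D1}.
  Farthest demand point is Z1 at distance 7 (to D1); all others are ≤ 7.
With {D2} the worst case is 11.
With {D3} the worst case is 14.
No size-1 selection achieves below 7.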